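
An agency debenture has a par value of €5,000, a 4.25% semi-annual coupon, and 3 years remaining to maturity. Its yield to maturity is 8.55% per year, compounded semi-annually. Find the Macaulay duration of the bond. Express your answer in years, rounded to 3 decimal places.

Periodic yield y = 0.04275. Discount each cash flow and weight by its period:
  t   CF        PV=CF/(1+0.04275)^t    t·PV
  1       106.25       101.8940       101.8940
  2       106.25        97.7166       195.4333
  3       106.25        93.7105       281.1316
  4       106.25        89.8686       359.4745
  5       106.25        86.1843       430.9213
  6     5,106.25     3,972.1065    23,832.6389
  Σ                  4,441.4806    25,201.4936
Price P = Σ PV = 4,441.4806.
Macaulay duration = Σ(t·PV) / P = 25,201.4936 / 4,441.4806 = 5.67412 half-year periods.
In years: 5.67412 / 2 = 2.83706 years.

2.837 years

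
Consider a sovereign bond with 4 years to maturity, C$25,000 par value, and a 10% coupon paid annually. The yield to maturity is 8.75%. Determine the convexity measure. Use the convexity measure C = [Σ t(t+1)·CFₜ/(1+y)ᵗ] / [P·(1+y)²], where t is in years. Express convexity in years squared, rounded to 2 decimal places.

With y = 0.0875:
  t   CF        PV=CF/(1+0.0875)^t    t·PV        t(t+1)·PV
  1     2,500.00     2,298.8506     2,298.8506       4,597.7011
  2     2,500.00     2,113.8856     4,227.7712      12,683.3135
  3     2,500.00     1,943.8028     5,831.4085      23,325.6341
  4    27,500.00    19,661.4540    78,645.8160     393,229.0798
  Σ                 26,017.9930    91,003.8462     433,835.7285
P = 26,017.9930.
Convexity = Σ t(t+1)·PV / [P·(1+y)²] = 433,835.7285 / (26,017.9930 × 1.182656) = 14.09915.

14.10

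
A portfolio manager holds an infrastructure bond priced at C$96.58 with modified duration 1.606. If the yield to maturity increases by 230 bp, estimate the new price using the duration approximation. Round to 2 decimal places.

C$93.01

Duration approximation: ΔP/P ≈ -D_mod · Δy = -1.606 × (+0.023) = -0.036938.
New price ≈ 96.58 × (1 - 0.036938) = 93.01252796.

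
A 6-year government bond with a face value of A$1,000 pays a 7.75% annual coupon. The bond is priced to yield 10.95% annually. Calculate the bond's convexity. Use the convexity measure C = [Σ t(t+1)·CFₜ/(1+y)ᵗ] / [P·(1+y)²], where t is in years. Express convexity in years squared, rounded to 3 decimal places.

With y = 0.1095:
  t   CF        PV=CF/(1+0.1095)^t    t·PV        t(t+1)·PV
  1        77.50        69.8513        69.8513         139.7026
  2        77.50        62.9574       125.9149         377.7447
  3        77.50        56.7440       170.2319         680.9277
  4        77.50        51.1437       204.5750       1,022.8748
  5        77.50        46.0962       230.4810       1,382.8861
  6     1,077.50       577.6349     3,465.8095      24,260.6666
  Σ                    864.4276     4,266.8636      27,864.8025
P = 864.4276.
Convexity = Σ t(t+1)·PV / [P·(1+y)²] = 27,864.8025 / (864.4276 × 1.230990) = 26.18622.

26.186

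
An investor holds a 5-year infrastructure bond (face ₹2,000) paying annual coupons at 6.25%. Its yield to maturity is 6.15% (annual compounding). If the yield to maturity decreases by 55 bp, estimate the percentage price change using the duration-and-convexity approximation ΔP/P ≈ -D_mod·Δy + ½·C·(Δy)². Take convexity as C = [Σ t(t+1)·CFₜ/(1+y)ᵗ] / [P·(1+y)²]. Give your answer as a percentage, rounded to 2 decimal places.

With y = 0.0615:
  t   CF        PV=CF/(1+0.0615)^t    t·PV        t(t+1)·PV
  1       125.00       117.7579       117.7579         235.5158
  2       125.00       110.9354       221.8707         665.6122
  3       125.00       104.5081       313.5243       1,254.0974
  4       125.00        98.4532       393.8130       1,969.0648
  5     2,125.00     1,576.7358     7,883.6792      47,302.0755
  Σ                  2,008.3905     8,930.6452      51,426.3656
P = 2,008.3905; D_Mac = 4.44667 yrs; D_mod = 4.18904 yrs; C = 22.72468.
Duration effect: -4.18904 × (-0.0055) = +0.023040
Convexity effect: 0.5 × 22.72468 × (-0.0055)² = +0.0003437
ΔP/P ≈ +0.023040 + 0.0003437 = +0.023383 = +2.3383%.

+2.34%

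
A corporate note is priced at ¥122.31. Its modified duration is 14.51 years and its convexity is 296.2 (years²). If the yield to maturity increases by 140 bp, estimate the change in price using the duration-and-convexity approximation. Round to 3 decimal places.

-¥21.296

Duration effect: -D_mod·Δy = -14.51 × (+0.014) = -0.203140
Convexity effect: ½·C·(Δy)² = 0.5 × 296.2 × (0.014)² = +0.0290276
ΔP/P ≈ -0.203140 + 0.0290276 = -0.1741124
ΔP ≈ 122.31 × (-0.1741124) = -21.295687644.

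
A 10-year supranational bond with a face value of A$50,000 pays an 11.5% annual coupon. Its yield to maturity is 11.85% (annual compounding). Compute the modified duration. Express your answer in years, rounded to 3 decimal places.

5.717 years

Periodic yield y = 0.1185. First find Macaulay duration:
  t   CF        PV=CF/(1+0.1185)^t    t·PV
  1     5,750.00     5,140.8136     5,140.8136
  2     5,750.00     4,596.1677     9,192.3354
  3     5,750.00     4,109.2246    12,327.6738
  4     5,750.00     3,673.8709    14,695.4836
  5     5,750.00     3,284.6409    16,423.2047
  6     5,750.00     2,936.6481    17,619.8889
  7     5,750.00     2,625.5236    18,378.6652
  8     5,750.00     2,347.3613    18,778.8903
  9     5,750.00     2,098.6690    18,888.0211
  10   55,750.00    18,192.1902   181,921.9018
  Σ                 49,005.1100   313,366.8783
P = 49,005.1100; Macaulay duration = 313,366.8783 / 49,005.1100 = 6.39458 years.
Modified duration = D_Mac / (1 + y) = 6.39458 / 1.1185 = 5.71710 years.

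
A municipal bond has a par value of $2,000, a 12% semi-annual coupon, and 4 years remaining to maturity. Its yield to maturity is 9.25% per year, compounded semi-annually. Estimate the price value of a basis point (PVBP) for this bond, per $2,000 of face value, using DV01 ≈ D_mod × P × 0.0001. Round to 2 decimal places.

$0.69

Periodic yield y = 0.04625.
  t   CF        PV=CF/(1+0.04625)^t    t·PV
  1       120.00       114.6953       114.6953
  2       120.00       109.6252       219.2504
  3       120.00       104.7791       314.3374
  4       120.00       100.1473       400.5893
  5       120.00        95.7203       478.6013
  6       120.00        91.4889       548.9334
  7       120.00        87.4446       612.1121
  8     2,120.00     1,476.5634    11,812.5070
  Σ                  2,180.4641    14,501.0263
P = 2,180.4641; D_Mac = 6.65043 half-year periods = 3.32522 yrs; D_mod = 3.17822 yrs.
DV01 ≈ 3.17822 × 2,180.4641 × 0.0001 = 0.693000.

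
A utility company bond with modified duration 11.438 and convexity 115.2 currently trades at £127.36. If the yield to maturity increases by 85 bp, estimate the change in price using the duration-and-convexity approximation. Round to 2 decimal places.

-£11.85

Duration effect: -D_mod·Δy = -11.438 × (+0.0085) = -0.097223
Convexity effect: ½·C·(Δy)² = 0.5 × 115.2 × (0.0085)² = +0.0041616
ΔP/P ≈ -0.097223 + 0.0041616 = -0.0930614
ΔP ≈ 127.36 × (-0.0930614) = -11.852299904.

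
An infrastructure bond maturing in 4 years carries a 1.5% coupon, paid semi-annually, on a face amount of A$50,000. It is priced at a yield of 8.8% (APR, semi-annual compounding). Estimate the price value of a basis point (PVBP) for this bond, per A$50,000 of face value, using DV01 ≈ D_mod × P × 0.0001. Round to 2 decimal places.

A$14.08

Periodic yield y = 0.044.
  t   CF        PV=CF/(1+0.044)^t    t·PV
  1       375.00       359.1954       359.1954
  2       375.00       344.0569       688.1138
  3       375.00       329.5564       988.6692
  4       375.00       315.6671     1,262.6683
  5       375.00       302.3631     1,511.8154
  6       375.00       289.6198     1,737.7189
  7       375.00       277.4136     1,941.8953
  8    50,375.00    35,695.3028   285,562.4220
  Σ                 37,913.1751   294,052.4984
P = 37,913.1751; D_Mac = 7.75594 half-year periods = 3.87797 yrs; D_mod = 3.71453 yrs.
DV01 ≈ 3.71453 × 37,913.1751 × 0.0001 = 14.082974.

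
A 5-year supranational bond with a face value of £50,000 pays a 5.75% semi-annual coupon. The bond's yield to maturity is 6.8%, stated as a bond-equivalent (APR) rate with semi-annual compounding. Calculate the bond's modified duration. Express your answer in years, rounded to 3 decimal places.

4.255 years

Periodic yield y = 0.034. First find Macaulay duration:
  t   CF        PV=CF/(1+0.034)^t    t·PV
  1     1,437.50     1,390.2321     1,390.2321
  2     1,437.50     1,344.5185     2,689.0370
  3     1,437.50     1,300.3080     3,900.9240
  4     1,437.50     1,257.5513     5,030.2051
  5     1,437.50     1,216.2004     6,081.0022
  6     1,437.50     1,176.2093     7,057.2560
  7     1,437.50     1,137.5332     7,962.7324
  8     1,437.50     1,100.1288     8,801.0306
  9     1,437.50     1,063.9544     9,575.5894
  10   51,437.50    36,819.2099   368,192.0992
  Σ                 47,805.8460   420,680.1079
P = 47,805.8460; Macaulay duration = 420,680.1079 / 47,805.8460 = 8.79976 half-year periods = 4.39988 years.
Modified duration = D_Mac / (1 + y) = 4.39988 / 1.034 = 4.25520 years.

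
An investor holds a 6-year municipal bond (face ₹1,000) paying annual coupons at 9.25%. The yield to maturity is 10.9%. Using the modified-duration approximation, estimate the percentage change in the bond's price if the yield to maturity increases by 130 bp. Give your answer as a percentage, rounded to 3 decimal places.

-5.648%

Periodic yield y = 0.109. Modified duration first:
  t   CF        PV=CF/(1+0.109)^t    t·PV
  1        92.50        83.4085        83.4085
  2        92.50        75.2105       150.4211
  3        92.50        67.8183       203.4550
  4        92.50        61.1527       244.6108
  5        92.50        55.1422       275.7109
  6     1,092.50       587.2624     3,523.5742
  Σ                    929.9946     4,481.1804
P = 929.9946; D_Mac = 4.81850 yrs; D_mod = 4.81850/(1+0.109) = 4.34491 yrs.
ΔP/P ≈ -D_mod · Δy = -4.34491 × (+0.013) = -0.056484 = -5.6484%.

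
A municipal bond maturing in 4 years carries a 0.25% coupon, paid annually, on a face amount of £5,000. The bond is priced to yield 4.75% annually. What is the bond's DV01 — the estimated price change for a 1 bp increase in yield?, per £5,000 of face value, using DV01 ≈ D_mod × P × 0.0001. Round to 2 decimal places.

Periodic yield y = 0.0475.
  t   CF        PV=CF/(1+0.0475)^t    t·PV
  1        12.50        11.9332        11.9332
  2        12.50        11.3921        22.7841
  3        12.50        10.8755        32.6264
  4     5,012.50     4,163.3053    16,653.2212
  Σ                  4,197.5060    16,720.5649
P = 4,197.5060; D_Mac = 3.98345 yrs; D_mod = 3.80282 yrs.
DV01 ≈ 3.80282 × 4,197.5060 × 0.0001 = 1.596235.

£1.60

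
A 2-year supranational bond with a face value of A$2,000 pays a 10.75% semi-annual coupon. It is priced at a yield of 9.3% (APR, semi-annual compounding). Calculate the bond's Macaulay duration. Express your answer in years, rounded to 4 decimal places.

Periodic yield y = 0.0465. Discount each cash flow and weight by its period:
  t   CF        PV=CF/(1+0.0465)^t    t·PV
  1       107.50       102.7234       102.7234
  2       107.50        98.1590       196.3179
  3       107.50        93.7974       281.3922
  4     2,107.50     1,757.1573     7,028.6294
  Σ                  2,051.8371     7,609.0629
Price P = Σ PV = 2,051.8371.
Macaulay duration = Σ(t·PV) / P = 7,609.0629 / 2,051.8371 = 3.70841 half-year periods.
In years: 3.70841 / 2 = 1.85421 years.

1.8542 years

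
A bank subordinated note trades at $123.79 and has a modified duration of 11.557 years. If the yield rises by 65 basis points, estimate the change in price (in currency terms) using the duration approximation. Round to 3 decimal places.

-$9.299

Duration approximation: ΔP/P ≈ -D_mod · Δy = -11.557 × (+0.0065) = -0.0751205.
ΔP ≈ 123.79 × (-0.0751205) = -9.299166695.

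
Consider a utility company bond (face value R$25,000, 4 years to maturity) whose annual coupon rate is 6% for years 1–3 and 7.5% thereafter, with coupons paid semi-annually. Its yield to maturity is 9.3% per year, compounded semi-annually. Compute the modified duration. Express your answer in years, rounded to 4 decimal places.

Periodic yield y = 0.0465. First find Macaulay duration:
  t   CF        PV=CF/(1+0.0465)^t    t·PV
  1       750.00       716.6746       716.6746
  2       750.00       684.8300     1,369.6601
  3       750.00       654.4004     1,963.2012
  4       750.00       625.3229     2,501.2916
  5       750.00       597.5374     2,987.6870
  6       750.00       570.9865     3,425.9192
  7       937.50       682.0193     4,774.1349
  8    25,937.50    18,030.7691   144,246.1531
  Σ                 22,562.5403   161,984.7218
P = 22,562.5403; Macaulay duration = 161,984.7218 / 22,562.5403 = 7.17937 half-year periods = 3.58968 years.
Modified duration = D_Mac / (1 + y) = 3.58968 / 1.0465 = 3.43018 years.

3.4302 years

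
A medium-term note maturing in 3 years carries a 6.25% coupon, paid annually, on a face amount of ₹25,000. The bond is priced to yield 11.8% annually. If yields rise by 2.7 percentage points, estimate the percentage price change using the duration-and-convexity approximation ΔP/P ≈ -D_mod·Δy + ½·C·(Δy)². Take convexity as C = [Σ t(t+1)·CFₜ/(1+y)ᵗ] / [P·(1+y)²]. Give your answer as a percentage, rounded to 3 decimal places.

-6.473%

With y = 0.118:
  t   CF        PV=CF/(1+0.118)^t    t·PV        t(t+1)·PV
  1     1,562.50     1,397.5850     1,397.5850       2,795.1699
  2     1,562.50     1,250.0760     2,500.1520       7,500.4560
  3    26,562.50    19,008.3113    57,024.9340     228,099.7361
  Σ                 21,655.9723    60,922.6710     238,395.3621
P = 21,655.9723; D_Mac = 2.81320 yrs; D_mod = 2.51628 yrs; C = 8.80717.
Duration effect: -2.51628 × (+0.027) = -0.067940
Convexity effect: 0.5 × 8.80717 × (0.027)² = +0.0032102
ΔP/P ≈ -0.067940 + 0.0032102 = -0.064729 = -6.4729%.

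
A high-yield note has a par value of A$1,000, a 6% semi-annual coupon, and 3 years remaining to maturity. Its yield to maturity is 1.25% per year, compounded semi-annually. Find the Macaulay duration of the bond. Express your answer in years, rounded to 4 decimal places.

2.8054 years

Periodic yield y = 0.00625. Discount each cash flow and weight by its period:
  t   CF        PV=CF/(1+0.00625)^t    t·PV
  1        30.00        29.8137        29.8137
  2        30.00        29.6285        59.2570
  3        30.00        29.4445        88.3334
  4        30.00        29.2616       117.0463
  5        30.00        29.0798       145.3991
  6     1,030.00       992.2060     5,953.2362
  Σ                  1,139.4340     6,393.0856
Price P = Σ PV = 1,139.4340.
Macaulay duration = Σ(t·PV) / P = 6,393.0856 / 1,139.4340 = 5.61076 half-year periods.
In years: 5.61076 / 2 = 2.80538 years.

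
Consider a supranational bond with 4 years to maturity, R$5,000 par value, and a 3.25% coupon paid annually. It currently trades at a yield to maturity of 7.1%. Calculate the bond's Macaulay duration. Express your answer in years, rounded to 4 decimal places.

3.7998 years

Periodic yield y = 0.071. Discount each cash flow and weight by its year:
  t   CF        PV=CF/(1+0.071)^t    t·PV
  1       162.50       151.7274       151.7274
  2       162.50       141.6689       283.3377
  3       162.50       132.2772       396.8316
  4     5,162.50     3,923.7577    15,695.0308
  Σ                  4,349.4311    16,526.9275
Price P = Σ PV = 4,349.4311.
Macaulay duration = Σ(t·PV) / P = 16,526.9275 / 4,349.4311 = 3.79979 years.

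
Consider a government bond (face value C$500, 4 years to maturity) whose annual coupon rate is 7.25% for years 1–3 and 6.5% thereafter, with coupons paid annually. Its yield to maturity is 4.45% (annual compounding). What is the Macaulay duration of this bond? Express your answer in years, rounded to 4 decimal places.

Periodic yield y = 0.0445. Discount each cash flow and weight by its year:
  t   CF        PV=CF/(1+0.0445)^t    t·PV
  1        36.25        34.7056        34.7056
  2        36.25        33.2270        66.4540
  3        36.25        31.8114        95.4342
  4       532.50       447.3895     1,789.5582
  Σ                    547.1335     1,986.1520
Price P = Σ PV = 547.1335.
Macaulay duration = Σ(t·PV) / P = 1,986.1520 / 547.1335 = 3.63010 years.

3.6301 years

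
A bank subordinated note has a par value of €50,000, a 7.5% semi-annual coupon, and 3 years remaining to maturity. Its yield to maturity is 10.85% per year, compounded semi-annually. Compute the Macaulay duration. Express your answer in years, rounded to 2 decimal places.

2.73 years

Periodic yield y = 0.05425. Discount each cash flow and weight by its period:
  t   CF        PV=CF/(1+0.05425)^t    t·PV
  1     1,875.00     1,778.5155     1,778.5155
  2     1,875.00     1,686.9960     3,373.9920
  3     1,875.00     1,600.1859     4,800.5577
  4     1,875.00     1,517.8429     6,071.3717
  5     1,875.00     1,439.7372     7,198.6860
  6    51,875.00    37,783.0012   226,698.0070
  Σ                 45,806.2787   249,921.1299
Price P = Σ PV = 45,806.2787.
Macaulay duration = Σ(t·PV) / P = 249,921.1299 / 45,806.2787 = 5.45605 half-year periods.
In years: 5.45605 / 2 = 2.72802 years.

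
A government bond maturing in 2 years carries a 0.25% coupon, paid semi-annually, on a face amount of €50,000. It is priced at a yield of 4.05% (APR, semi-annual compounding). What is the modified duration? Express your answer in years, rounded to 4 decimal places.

1.9565 years

Periodic yield y = 0.02025. First find Macaulay duration:
  t   CF        PV=CF/(1+0.02025)^t    t·PV
  1        62.50        61.2595        61.2595
  2        62.50        60.0436       120.0872
  3        62.50        58.8519       176.5556
  4    50,062.50    46,204.6963   184,818.7850
  Σ                 46,384.8512   185,176.6874
P = 46,384.8512; Macaulay duration = 185,176.6874 / 46,384.8512 = 3.99218 half-year periods = 1.99609 years.
Modified duration = D_Mac / (1 + y) = 1.99609 / 1.02025 = 1.95647 years.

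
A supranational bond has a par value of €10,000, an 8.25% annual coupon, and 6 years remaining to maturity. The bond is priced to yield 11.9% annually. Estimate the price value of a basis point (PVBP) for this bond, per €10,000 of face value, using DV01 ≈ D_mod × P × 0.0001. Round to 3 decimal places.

€3.696

Periodic yield y = 0.119.
  t   CF        PV=CF/(1+0.119)^t    t·PV
  1       825.00       737.2654       737.2654
  2       825.00       658.8610     1,317.7219
  3       825.00       588.7944     1,766.3833
  4       825.00       526.1791     2,104.7164
  5       825.00       470.2226     2,351.1131
  6    10,825.00     5,513.7540    33,082.5240
  Σ                  8,495.0765    41,359.7241
P = 8,495.0765; D_Mac = 4.86867 yrs; D_mod = 4.35091 yrs.
DV01 ≈ 4.35091 × 8,495.0765 × 0.0001 = 3.696133.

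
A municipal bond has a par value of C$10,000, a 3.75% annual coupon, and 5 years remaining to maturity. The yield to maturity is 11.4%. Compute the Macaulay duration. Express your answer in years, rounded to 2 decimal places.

4.58 years

Periodic yield y = 0.114. Discount each cash flow and weight by its year:
  t   CF        PV=CF/(1+0.114)^t    t·PV
  1       375.00       336.6248       336.6248
  2       375.00       302.1766       604.3533
  3       375.00       271.2537       813.7611
  4       375.00       243.4953       973.9810
  5    10,375.00     6,047.3089    30,236.5444
  Σ                  7,200.8593    32,965.2646
Price P = Σ PV = 7,200.8593.
Macaulay duration = Σ(t·PV) / P = 32,965.2646 / 7,200.8593 = 4.57796 years.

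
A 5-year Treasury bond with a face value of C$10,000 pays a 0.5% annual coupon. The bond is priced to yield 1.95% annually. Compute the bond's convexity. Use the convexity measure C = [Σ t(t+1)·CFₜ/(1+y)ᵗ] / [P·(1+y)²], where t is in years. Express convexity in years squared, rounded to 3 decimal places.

28.467

With y = 0.0195:
  t   CF        PV=CF/(1+0.0195)^t    t·PV        t(t+1)·PV
  1        50.00        49.0436        49.0436          98.0873
  2        50.00        48.1056        96.2112         288.6335
  3        50.00        47.1855       141.5564         566.2257
  4        50.00        46.2830       185.1318         925.6591
  5    10,050.00     9,124.9378    45,624.6888     273,748.1330
  Σ                  9,315.5554    46,096.6319     275,626.7386
P = 9,315.5554.
Convexity = Σ t(t+1)·PV / [P·(1+y)²] = 275,626.7386 / (9,315.5554 × 1.039380) = 28.46677.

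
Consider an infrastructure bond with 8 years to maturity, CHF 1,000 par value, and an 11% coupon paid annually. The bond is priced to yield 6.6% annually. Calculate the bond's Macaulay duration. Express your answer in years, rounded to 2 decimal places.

Periodic yield y = 0.066. Discount each cash flow and weight by its year:
  t   CF        PV=CF/(1+0.066)^t    t·PV
  1       110.00       103.1895       103.1895
  2       110.00        96.8007       193.6013
  3       110.00        90.8074       272.4221
  4       110.00        85.1851       340.7406
  5       110.00        79.9110       399.5551
  6       110.00        74.9634       449.7806
  7       110.00        70.3222       492.2552
  8     1,110.00       665.6797     5,325.4379
  Σ                  1,266.8590     7,576.9823
Price P = Σ PV = 1,266.8590.
Macaulay duration = Σ(t·PV) / P = 7,576.9823 / 1,266.8590 = 5.98092 years.

5.98 years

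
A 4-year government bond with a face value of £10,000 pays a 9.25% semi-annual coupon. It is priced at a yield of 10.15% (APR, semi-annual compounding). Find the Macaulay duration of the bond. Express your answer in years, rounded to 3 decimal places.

3.423 years

Periodic yield y = 0.05075. Discount each cash flow and weight by its period:
  t   CF        PV=CF/(1+0.05075)^t    t·PV
  1       462.50       440.1618       440.1618
  2       462.50       418.9025       837.8050
  3       462.50       398.6700     1,196.0100
  4       462.50       379.4147     1,517.6588
  5       462.50       361.0894     1,805.4470
  6       462.50       343.6492     2,061.8952
  7       462.50       327.0514     2,289.3595
  8    10,462.50     7,041.0963    56,328.7701
  Σ                  9,710.0352    66,477.1073
Price P = Σ PV = 9,710.0352.
Macaulay duration = Σ(t·PV) / P = 66,477.1073 / 9,710.0352 = 6.84623 half-year periods.
In years: 6.84623 / 2 = 3.42311 years.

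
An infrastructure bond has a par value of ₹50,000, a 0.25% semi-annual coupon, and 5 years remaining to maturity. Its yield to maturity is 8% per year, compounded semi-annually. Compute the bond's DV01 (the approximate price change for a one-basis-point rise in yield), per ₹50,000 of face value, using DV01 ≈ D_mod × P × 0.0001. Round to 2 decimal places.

₹16.37

Periodic yield y = 0.04.
  t   CF        PV=CF/(1+0.04)^t    t·PV
  1        62.50        60.0962        60.0962
  2        62.50        57.7848       115.5695
  3        62.50        55.5623       166.6868
  4        62.50        53.4253       213.7010
  5        62.50        51.3704       256.8522
  6        62.50        49.3947       296.3679
  7        62.50        47.4949       332.4640
  8        62.50        45.6681       365.3451
  9        62.50        43.9117       395.2050
  10   50,062.50    33,820.4312   338,204.3120
  Σ                 34,285.1394   340,406.5999
P = 34,285.1394; D_Mac = 9.92869 half-year periods = 4.96435 yrs; D_mod = 4.77341 yrs.
DV01 ≈ 4.77341 × 34,285.1394 × 0.0001 = 16.365702.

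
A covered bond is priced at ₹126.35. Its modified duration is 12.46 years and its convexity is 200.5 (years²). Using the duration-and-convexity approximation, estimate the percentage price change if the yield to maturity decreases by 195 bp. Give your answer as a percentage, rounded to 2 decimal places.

+28.11%

Duration effect: -D_mod·Δy = -12.46 × (-0.0195) = +0.242970
Convexity effect: ½·C·(Δy)² = 0.5 × 200.5 × (-0.0195)² = +0.0381200625
ΔP/P ≈ +0.242970 + 0.0381200625 = +0.2810900625
= +28.10900625%.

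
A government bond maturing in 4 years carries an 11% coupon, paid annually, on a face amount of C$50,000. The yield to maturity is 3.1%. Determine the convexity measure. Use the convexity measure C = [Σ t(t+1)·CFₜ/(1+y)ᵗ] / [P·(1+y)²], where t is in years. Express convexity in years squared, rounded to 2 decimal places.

With y = 0.031:
  t   CF        PV=CF/(1+0.031)^t    t·PV        t(t+1)·PV
  1     5,500.00     5,334.6266     5,334.6266      10,669.2532
  2     5,500.00     5,174.2256    10,348.4512      31,045.3535
  3     5,500.00     5,018.6475    15,055.9425      60,223.7701
  4    55,500.00    49,119.9959   196,479.9836     982,399.9182
  Σ                 64,647.4956   227,219.0039   1,084,338.2950
P = 64,647.4956.
Convexity = Σ t(t+1)·PV / [P·(1+y)²] = 1,084,338.2950 / (64,647.4956 × 1.062961) = 15.77959.

15.78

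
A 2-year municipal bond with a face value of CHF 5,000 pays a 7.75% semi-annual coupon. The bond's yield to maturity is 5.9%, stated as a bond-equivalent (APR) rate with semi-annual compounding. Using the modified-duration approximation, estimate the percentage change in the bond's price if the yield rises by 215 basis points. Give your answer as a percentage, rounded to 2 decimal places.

Periodic yield y = 0.0295. Modified duration first:
  t   CF        PV=CF/(1+0.0295)^t    t·PV
  1       193.75       188.1982       188.1982
  2       193.75       182.8054       365.6108
  3       193.75       177.5672       532.7015
  4     5,193.75     4,623.5508    18,494.2034
  Σ                  5,172.1216    19,580.7138
P = 5,172.1216; D_Mac = 3.78582 half-year periods = 1.89291 yrs; D_mod = 1.89291/(1+0.0295) = 1.83867 yrs.
ΔP/P ≈ -D_mod · Δy = -1.83867 × (+0.0215) = -0.039531 = -3.9531%.

-3.95%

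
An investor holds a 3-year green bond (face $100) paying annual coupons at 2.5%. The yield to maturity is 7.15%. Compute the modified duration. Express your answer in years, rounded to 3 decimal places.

2.727 years

Periodic yield y = 0.0715. First find Macaulay duration:
  t   CF        PV=CF/(1+0.0715)^t    t·PV
  1         2.50         2.3332         2.3332
  2         2.50         2.1775         4.3550
  3       102.50        83.3196       249.9589
  Σ                     87.8303       256.6470
P = 87.8303; Macaulay duration = 256.6470 / 87.8303 = 2.92208 years.
Modified duration = D_Mac / (1 + y) = 2.92208 / 1.0715 = 2.72709 years.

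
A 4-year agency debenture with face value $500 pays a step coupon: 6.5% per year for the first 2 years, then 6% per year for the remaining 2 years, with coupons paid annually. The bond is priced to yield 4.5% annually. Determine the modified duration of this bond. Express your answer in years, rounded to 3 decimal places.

3.505 years

Periodic yield y = 0.045. First find Macaulay duration:
  t   CF        PV=CF/(1+0.045)^t    t·PV
  1        32.50        31.1005        31.1005
  2        32.50        29.7612        59.5224
  3        30.00        26.2889        78.8667
  4       530.00       444.4375     1,777.7500
  Σ                    531.5881     1,947.2397
P = 531.5881; Macaulay duration = 1,947.2397 / 531.5881 = 3.66306 years.
Modified duration = D_Mac / (1 + y) = 3.66306 / 1.045 = 3.50532 years.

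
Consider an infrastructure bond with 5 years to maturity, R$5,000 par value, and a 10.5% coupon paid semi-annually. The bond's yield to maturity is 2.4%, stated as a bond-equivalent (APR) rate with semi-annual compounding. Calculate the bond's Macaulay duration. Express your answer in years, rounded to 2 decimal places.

Periodic yield y = 0.012. Discount each cash flow and weight by its period:
  t   CF        PV=CF/(1+0.012)^t    t·PV
  1       262.50       259.3874       259.3874
  2       262.50       256.3116       512.6232
  3       262.50       253.2723       759.8170
  4       262.50       250.2691     1,001.0765
  5       262.50       247.3015     1,236.5075
  6       262.50       244.3691     1,466.2144
  7       262.50       241.4714     1,690.2999
  8       262.50       238.6081     1,908.8649
  9       262.50       235.7788     2,122.0089
  10    5,262.50     4,670.7539    46,707.5389
  Σ                  6,897.5232    57,664.3385
Price P = Σ PV = 6,897.5232.
Macaulay duration = Σ(t·PV) / P = 57,664.3385 / 6,897.5232 = 8.36015 half-year periods.
In years: 8.36015 / 2 = 4.18008 years.

4.18 years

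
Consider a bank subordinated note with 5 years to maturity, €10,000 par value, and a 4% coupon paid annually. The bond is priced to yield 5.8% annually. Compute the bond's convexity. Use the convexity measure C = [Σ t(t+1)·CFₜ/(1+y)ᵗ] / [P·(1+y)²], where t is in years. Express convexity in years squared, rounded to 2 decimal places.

24.05

With y = 0.058:
  t   CF        PV=CF/(1+0.058)^t    t·PV        t(t+1)·PV
  1       400.00       378.0718       378.0718         756.1437
  2       400.00       357.3458       714.6916       2,144.0747
  3       400.00       337.7559     1,013.2678       4,053.0712
  4       400.00       319.2400     1,276.9601       6,384.8003
  5    10,400.00     7,845.2177    39,226.0886     235,356.5317
  Σ                  9,237.6313    42,609.0799     248,694.6215
P = 9,237.6313.
Convexity = Σ t(t+1)·PV / [P·(1+y)²] = 248,694.6215 / (9,237.6313 × 1.119364) = 24.05107.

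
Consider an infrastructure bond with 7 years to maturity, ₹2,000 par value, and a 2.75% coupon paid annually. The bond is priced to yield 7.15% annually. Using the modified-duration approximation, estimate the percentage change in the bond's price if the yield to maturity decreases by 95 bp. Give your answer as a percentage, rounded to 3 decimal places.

Periodic yield y = 0.0715. Modified duration first:
  t   CF        PV=CF/(1+0.0715)^t    t·PV
  1        55.00        51.3299        51.3299
  2        55.00        47.9047        95.8094
  3        55.00        44.7081       134.1243
  4        55.00        41.7248       166.8991
  5        55.00        38.9405       194.7026
  6        55.00        36.3421       218.0524
  7     2,055.00     1,267.2625     8,870.8378
  Σ                  1,528.2126     9,731.7556
P = 1,528.2126; D_Mac = 6.36806 yrs; D_mod = 6.36806/(1+0.0715) = 5.94313 yrs.
ΔP/P ≈ -D_mod · Δy = -5.94313 × (-0.0095) = +0.056460 = +5.6460%.

+5.646%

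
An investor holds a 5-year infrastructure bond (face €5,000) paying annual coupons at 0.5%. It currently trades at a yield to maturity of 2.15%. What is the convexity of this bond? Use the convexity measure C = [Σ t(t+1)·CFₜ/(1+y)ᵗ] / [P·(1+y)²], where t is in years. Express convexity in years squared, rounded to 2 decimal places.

With y = 0.0215:
  t   CF        PV=CF/(1+0.0215)^t    t·PV        t(t+1)·PV
  1        25.00        24.4738        24.4738          48.9476
  2        25.00        23.9587        47.9174         143.7522
  3        25.00        23.4544        70.3633         281.4532
  4        25.00        22.9608        91.8431         459.2155
  5     5,025.00     4,517.9790    22,589.8952     135,539.3710
  Σ                  4,612.8268    22,824.4928     136,472.7395
P = 4,612.8268.
Convexity = Σ t(t+1)·PV / [P·(1+y)²] = 136,472.7395 / (4,612.8268 × 1.043462) = 28.35320.

28.35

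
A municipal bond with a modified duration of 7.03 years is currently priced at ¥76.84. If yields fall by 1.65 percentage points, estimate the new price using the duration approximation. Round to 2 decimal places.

Duration approximation: ΔP/P ≈ -D_mod · Δy = -7.03 × (-0.0165) = +0.115995.
New price ≈ 76.84 × (1 + 0.115995) = 85.7530558.

¥85.75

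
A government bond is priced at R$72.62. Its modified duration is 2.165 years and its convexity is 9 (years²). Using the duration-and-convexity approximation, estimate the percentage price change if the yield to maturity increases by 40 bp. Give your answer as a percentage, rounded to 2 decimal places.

-0.86%

Duration effect: -D_mod·Δy = -2.165 × (+0.004) = -0.008660
Convexity effect: ½·C·(Δy)² = 0.5 × 9 × (0.004)² = +0.0000720
ΔP/P ≈ -0.008660 + 0.0000720 = -0.008588
= -0.8588%.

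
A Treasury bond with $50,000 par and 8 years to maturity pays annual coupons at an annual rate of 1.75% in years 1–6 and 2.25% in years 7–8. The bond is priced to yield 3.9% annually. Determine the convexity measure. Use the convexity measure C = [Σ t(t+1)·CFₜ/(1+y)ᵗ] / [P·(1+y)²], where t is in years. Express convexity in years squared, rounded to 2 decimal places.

With y = 0.039:
  t   CF        PV=CF/(1+0.039)^t    t·PV        t(t+1)·PV
  1       875.00       842.1559       842.1559       1,684.3118
  2       875.00       810.5447     1,621.0894       4,863.2681
  3       875.00       780.1200     2,340.3600       9,361.4400
  4       875.00       750.8373     3,003.3494      15,016.7468
  5       875.00       722.6538     3,613.2692      21,679.6152
  6       875.00       695.5282     4,173.1694      29,212.1861
  7     1,125.00       860.6839     6,024.7874      48,198.2996
  8    51,125.00    37,645.1421   301,161.1366   2,710,450.2296
  Σ                 43,107.6660   322,779.3173   2,840,466.0971
P = 43,107.6660.
Convexity = Σ t(t+1)·PV / [P·(1+y)²] = 2,840,466.0971 / (43,107.6660 × 1.079521) = 61.03852.

61.04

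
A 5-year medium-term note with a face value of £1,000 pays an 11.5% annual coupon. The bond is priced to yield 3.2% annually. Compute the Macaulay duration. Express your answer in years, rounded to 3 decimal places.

Periodic yield y = 0.032. Discount each cash flow and weight by its year:
  t   CF        PV=CF/(1+0.032)^t    t·PV
  1       115.00       111.4341       111.4341
  2       115.00       107.9788       215.9576
  3       115.00       104.6306       313.8918
  4       115.00       101.3862       405.5450
  5     1,115.00       952.5250     4,762.6250
  Σ                  1,377.9547     5,809.4535
Price P = Σ PV = 1,377.9547.
Macaulay duration = Σ(t·PV) / P = 5,809.4535 / 1,377.9547 = 4.21600 years.

4.216 years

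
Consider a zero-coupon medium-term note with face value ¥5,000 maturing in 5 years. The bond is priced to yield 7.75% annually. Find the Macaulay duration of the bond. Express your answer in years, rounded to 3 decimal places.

5.000 years

A zero-coupon bond has a single cash flow at maturity, so its Macaulay duration equals its maturity: 5 years.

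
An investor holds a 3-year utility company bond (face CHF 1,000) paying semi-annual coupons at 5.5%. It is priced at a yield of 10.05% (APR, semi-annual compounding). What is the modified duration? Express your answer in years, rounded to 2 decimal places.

2.66 years

Periodic yield y = 0.05025. First find Macaulay duration:
  t   CF        PV=CF/(1+0.05025)^t    t·PV
  1        27.50        26.1842        26.1842
  2        27.50        24.9314        49.8629
  3        27.50        23.7386        71.2157
  4        27.50        22.6028        90.4111
  5        27.50        21.5213       107.6067
  6     1,027.50       765.6419     4,593.8514
  Σ                    884.6203     4,939.1320
P = 884.6203; Macaulay duration = 4,939.1320 / 884.6203 = 5.58334 half-year periods = 2.79167 years.
Modified duration = D_Mac / (1 + y) = 2.79167 / 1.05025 = 2.65810 years.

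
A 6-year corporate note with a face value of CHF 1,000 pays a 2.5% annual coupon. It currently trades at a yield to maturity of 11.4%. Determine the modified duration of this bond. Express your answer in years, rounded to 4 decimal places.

4.9655 years

Periodic yield y = 0.114. First find Macaulay duration:
  t   CF        PV=CF/(1+0.114)^t    t·PV
  1        25.00        22.4417        22.4417
  2        25.00        20.1451        40.2902
  3        25.00        18.0836        54.2507
  4        25.00        16.2330        64.9321
  5        25.00        14.5718        72.8591
  6     1,025.00       536.3061     3,217.8365
  Σ                    627.7813     3,472.6103
P = 627.7813; Macaulay duration = 3,472.6103 / 627.7813 = 5.53156 years.
Modified duration = D_Mac / (1 + y) = 5.53156 / 1.114 = 4.96549 years.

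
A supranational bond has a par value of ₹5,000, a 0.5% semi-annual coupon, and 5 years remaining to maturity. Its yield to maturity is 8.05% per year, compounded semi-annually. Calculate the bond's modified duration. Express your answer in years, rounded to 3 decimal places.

Periodic yield y = 0.04025. First find Macaulay duration:
  t   CF        PV=CF/(1+0.04025)^t    t·PV
  1        12.50        12.0163        12.0163
  2        12.50        11.5514        23.1028
  3        12.50        11.1044        33.3133
  4        12.50        10.6748        42.6991
  5        12.50        10.2617        51.3087
  6        12.50         9.8647        59.1882
  7        12.50         9.4830        66.3810
  8        12.50         9.1161        72.9287
  9        12.50         8.7634        78.8702
  10    5,012.50     3,378.1361    33,781.3609
  Σ                  3,470.9719    34,221.1693
P = 3,470.9719; Macaulay duration = 34,221.1693 / 3,470.9719 = 9.85925 half-year periods = 4.92962 years.
Modified duration = D_Mac / (1 + y) = 4.92962 / 1.04025 = 4.73888 years.

4.739 years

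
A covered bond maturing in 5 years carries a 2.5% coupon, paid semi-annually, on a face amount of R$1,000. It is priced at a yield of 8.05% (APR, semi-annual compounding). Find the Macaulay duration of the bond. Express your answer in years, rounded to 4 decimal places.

4.6849 years

Periodic yield y = 0.04025. Discount each cash flow and weight by its period:
  t   CF        PV=CF/(1+0.04025)^t    t·PV
  1        12.50        12.0163        12.0163
  2        12.50        11.5514        23.1028
  3        12.50        11.1044        33.3133
  4        12.50        10.6748        42.6991
  5        12.50        10.2617        51.3087
  6        12.50         9.8647        59.1882
  7        12.50         9.4830        66.3810
  8        12.50         9.1161        72.9287
  9        12.50         8.7634        78.8702
  10    1,012.50       682.3666     6,823.6664
  Σ                    775.2025     7,263.4748
Price P = Σ PV = 775.2025.
Macaulay duration = Σ(t·PV) / P = 7,263.4748 / 775.2025 = 9.36978 half-year periods.
In years: 9.36978 / 2 = 4.68489 years.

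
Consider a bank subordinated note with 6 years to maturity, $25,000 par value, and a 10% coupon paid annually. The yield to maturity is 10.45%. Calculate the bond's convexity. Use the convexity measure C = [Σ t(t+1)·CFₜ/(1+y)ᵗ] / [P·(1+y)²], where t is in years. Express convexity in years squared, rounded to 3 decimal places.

25.227

With y = 0.1045:
  t   CF        PV=CF/(1+0.1045)^t    t·PV        t(t+1)·PV
  1     2,500.00     2,263.4676     2,263.4676       4,526.9353
  2     2,500.00     2,049.3143     4,098.6286      12,295.8857
  3     2,500.00     1,855.4226     5,566.2679      22,265.0715
  4     2,500.00     1,679.8756     6,719.5025      33,597.5124
  5     2,500.00     1,520.9376     7,604.6882      45,628.1292
  6    27,500.00    15,147.4097    90,884.4583     636,191.2080
  Σ                 24,516.4275   117,137.0131     754,504.7421
P = 24,516.4275.
Convexity = Σ t(t+1)·PV / [P·(1+y)²] = 754,504.7421 / (24,516.4275 × 1.219920) = 25.22745.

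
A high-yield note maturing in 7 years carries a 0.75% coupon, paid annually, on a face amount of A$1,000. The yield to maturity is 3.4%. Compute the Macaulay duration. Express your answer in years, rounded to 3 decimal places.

Periodic yield y = 0.034. Discount each cash flow and weight by its year:
  t   CF        PV=CF/(1+0.034)^t    t·PV
  1         7.50         7.2534         7.2534
  2         7.50         7.0149        14.0298
  3         7.50         6.7842        20.3526
  4         7.50         6.5611        26.2445
  5         7.50         6.3454        31.7270
  6         7.50         6.1367        36.8205
  7     1,007.50       797.2624     5,580.8368
  Σ                    837.3582     5,717.2646
Price P = Σ PV = 837.3582.
Macaulay duration = Σ(t·PV) / P = 5,717.2646 / 837.3582 = 6.82774 years.

6.828 years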